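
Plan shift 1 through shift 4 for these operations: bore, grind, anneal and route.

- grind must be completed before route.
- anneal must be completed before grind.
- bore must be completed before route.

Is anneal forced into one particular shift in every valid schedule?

No

anneal can be shift 1 (e.g. bore=shift 1; grind=shift 2; route=shift 3; anneal=shift 1) or shift 2 (e.g. grind -> shift 3, route -> shift 4, anneal -> shift 2, bore -> shift 1).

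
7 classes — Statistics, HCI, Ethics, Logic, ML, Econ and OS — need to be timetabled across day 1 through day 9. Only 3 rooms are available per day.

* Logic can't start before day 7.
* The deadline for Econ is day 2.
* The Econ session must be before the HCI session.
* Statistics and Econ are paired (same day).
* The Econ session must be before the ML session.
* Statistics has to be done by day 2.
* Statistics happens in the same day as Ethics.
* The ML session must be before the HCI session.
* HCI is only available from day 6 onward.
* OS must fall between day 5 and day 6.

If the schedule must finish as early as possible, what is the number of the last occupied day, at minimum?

The precedence chain requires at least 3 distinct days.
With at most 3 per day and 7 classes, at least 3 days are needed.
Logic can't be placed before day 7, so the schedule must run through at least day 7.
7 works (last occupied day: day 7): for example Econ in day 1; OS in day 5; Logic in day 7; Statistics in day 1; Ethics in day 1; HCI in day 6; ML in day 2.

day 7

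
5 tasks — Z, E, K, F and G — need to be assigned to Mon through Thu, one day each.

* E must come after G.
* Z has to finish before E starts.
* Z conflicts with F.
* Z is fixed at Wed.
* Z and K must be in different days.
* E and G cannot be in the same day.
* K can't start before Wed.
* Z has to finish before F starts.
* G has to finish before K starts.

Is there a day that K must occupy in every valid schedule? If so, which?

Thu

K's window is Wed–Thu.
Z is fixed at Wed, and K can't share a day with Z.
So K must be Thu.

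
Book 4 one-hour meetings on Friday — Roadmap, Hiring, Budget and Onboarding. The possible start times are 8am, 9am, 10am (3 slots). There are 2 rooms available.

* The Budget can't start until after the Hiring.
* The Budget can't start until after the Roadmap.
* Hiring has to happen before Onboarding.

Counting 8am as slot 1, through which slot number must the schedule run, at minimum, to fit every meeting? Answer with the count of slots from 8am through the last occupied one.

2 slots

The precedence chain requires at least 2 distinct slots.
With at most 2 per slot and 4 meetings, at least 2 slots are needed.
2 works (last occupied slot: 9am): for example Budget=9am, Hiring=8am, Roadmap=8am, Onboarding=9am.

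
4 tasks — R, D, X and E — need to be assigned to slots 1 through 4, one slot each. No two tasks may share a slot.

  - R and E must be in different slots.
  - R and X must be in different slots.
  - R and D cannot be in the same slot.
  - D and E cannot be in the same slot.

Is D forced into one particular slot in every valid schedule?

No

D can be 1 (e.g. D in 1, R in 2, E in 4, X in 3) or 2 (e.g. E -> 4; R -> 1; D -> 2; X -> 3).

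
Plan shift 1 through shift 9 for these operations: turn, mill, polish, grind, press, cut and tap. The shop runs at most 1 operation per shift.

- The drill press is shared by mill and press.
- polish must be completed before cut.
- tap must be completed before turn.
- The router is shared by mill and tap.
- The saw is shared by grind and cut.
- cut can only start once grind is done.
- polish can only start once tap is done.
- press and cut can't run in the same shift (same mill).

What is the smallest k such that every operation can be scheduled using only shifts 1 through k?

7

The precedence chain requires at least 3 distinct shifts.
With at most 1 per shift and 7 operations, at least 7 shifts are needed.
7 works (last occupied shift: shift 7): for example mill -> shift 6; polish -> shift 2; turn -> shift 5; tap -> shift 1; press -> shift 7; grind -> shift 3; cut -> shift 4.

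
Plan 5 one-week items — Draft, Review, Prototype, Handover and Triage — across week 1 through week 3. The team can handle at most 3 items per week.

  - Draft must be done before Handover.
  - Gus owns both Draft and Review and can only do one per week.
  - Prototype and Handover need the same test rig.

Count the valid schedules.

36

Splitting on Draft: it can be week 1 (24), week 2 (12). Listing each branch's schedules as (Review, Prototype, Handover, Triage) by week number:
Draft=week 1: (2,1,2,1) (2,1,2,2) (2,1,2,3) (2,1,3,1) (2,1,3,2) (2,1,3,3) (2,2,3,1) (2,2,3,2) (2,2,3,3) (2,3,2,1) (2,3,2,2) (2,3,2,3) (3,1,2,1) (3,1,2,2) (3,1,2,3) (3,1,3,1) (3,1,3,2) (3,1,3,3) (3,2,3,1) (3,2,3,2) (3,2,3,3) (3,3,2,1) (3,3,2,2) (3,3,2,3) — 24.
Draft=week 2: (1,1,3,1) (1,1,3,2) (1,1,3,3) (1,2,3,1) (1,2,3,2) (1,2,3,3) (3,1,3,1) (3,1,3,2) (3,1,3,3) (3,2,3,1) (3,2,3,2) (3,2,3,3) — 12.
Summing: 24 + 12 = 36.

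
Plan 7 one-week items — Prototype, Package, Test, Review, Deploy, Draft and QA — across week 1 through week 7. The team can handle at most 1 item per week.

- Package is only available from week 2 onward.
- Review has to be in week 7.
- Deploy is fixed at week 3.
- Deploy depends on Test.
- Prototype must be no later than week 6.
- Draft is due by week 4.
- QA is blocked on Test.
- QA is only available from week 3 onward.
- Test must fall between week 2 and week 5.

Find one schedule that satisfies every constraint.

Package=week 6; Deploy=week 3; Draft=week 1; QA=week 4; Test=week 2; Prototype=week 5; Review=week 7

Checking: Test(week 2) before QA(week 4); Test(week 2) before Deploy(week 3); QA=week 4 in [week 3,week 7]; Prototype=week 5 in [week 1,week 6]; Deploy=week 3 in [week 3,week 3]; Package=week 6 in [week 2,week 7]; Review=week 7 in [week 7,week 7]; Draft=week 1 in [week 1,week 4]; Test=week 2 in [week 2,week 5]; max 1 per week (cap 1).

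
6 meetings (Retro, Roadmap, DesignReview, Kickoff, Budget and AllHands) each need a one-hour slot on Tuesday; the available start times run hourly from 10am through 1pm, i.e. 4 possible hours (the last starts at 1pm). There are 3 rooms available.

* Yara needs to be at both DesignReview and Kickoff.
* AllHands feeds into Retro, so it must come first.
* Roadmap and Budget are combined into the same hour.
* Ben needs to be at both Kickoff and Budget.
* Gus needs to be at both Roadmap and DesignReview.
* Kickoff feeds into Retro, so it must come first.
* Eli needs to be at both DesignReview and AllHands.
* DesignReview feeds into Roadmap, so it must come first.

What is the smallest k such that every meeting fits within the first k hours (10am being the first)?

3

The precedence chain requires at least 2 distinct hours.
With at most 3 per hour and 6 meetings, at least 2 hours are needed.
Could 2 hours be enough, i.e. nothing placed later than 11am? No: Retro must come after Kickoff (at 10am or later) → {11am}; Roadmap must come after DesignReview (at 10am or later) → {11am}; DesignReview must come before Roadmap (at 11am or earlier) → {10am}; AllHands must come before Retro (at 11am or earlier) → {10am}; AllHands can't share with DesignReview (10am) → nothing is left.
So 2 hours is not enough.
3 works (last occupied hour: 12pm): for example Budget=12pm; Roadmap=12pm; AllHands=10am; DesignReview=11am; Retro=11am; Kickoff=10am.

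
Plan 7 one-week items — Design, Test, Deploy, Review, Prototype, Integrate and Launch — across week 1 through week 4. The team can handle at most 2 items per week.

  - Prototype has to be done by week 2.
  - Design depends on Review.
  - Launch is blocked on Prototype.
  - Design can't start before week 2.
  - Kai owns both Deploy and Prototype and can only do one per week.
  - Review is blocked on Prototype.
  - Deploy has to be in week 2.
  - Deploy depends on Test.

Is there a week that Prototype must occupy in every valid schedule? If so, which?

week 1

Prototype's window is week 1–week 2.
Deploy is fixed at week 2, and Prototype can't share a week with Deploy.
So Prototype must be week 1.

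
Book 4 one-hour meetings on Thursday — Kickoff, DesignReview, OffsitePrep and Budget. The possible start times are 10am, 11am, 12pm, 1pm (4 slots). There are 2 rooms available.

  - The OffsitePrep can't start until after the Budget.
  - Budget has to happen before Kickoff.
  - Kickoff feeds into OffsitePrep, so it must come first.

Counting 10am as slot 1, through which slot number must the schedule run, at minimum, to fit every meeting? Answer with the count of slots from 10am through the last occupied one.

3 slots

The precedence chain requires at least 3 distinct slots.
With at most 2 per slot and 4 meetings, at least 2 slots are needed.
3 works (last occupied slot: 12pm): for example Kickoff=11am; OffsitePrep=12pm; Budget=10am; DesignReview=10am.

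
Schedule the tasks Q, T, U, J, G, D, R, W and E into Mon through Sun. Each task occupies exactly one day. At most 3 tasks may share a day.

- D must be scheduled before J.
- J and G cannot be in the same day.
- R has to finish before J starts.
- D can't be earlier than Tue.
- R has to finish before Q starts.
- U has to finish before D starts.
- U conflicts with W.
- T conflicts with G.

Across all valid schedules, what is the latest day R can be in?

Sat

Downstream work caps R at Sat.
R at Sat is achievable: T=Mon; E=Mon; G=Tue; Q=Sun; U=Mon; J=Sun; W=Tue; D=Tue; R=Sat.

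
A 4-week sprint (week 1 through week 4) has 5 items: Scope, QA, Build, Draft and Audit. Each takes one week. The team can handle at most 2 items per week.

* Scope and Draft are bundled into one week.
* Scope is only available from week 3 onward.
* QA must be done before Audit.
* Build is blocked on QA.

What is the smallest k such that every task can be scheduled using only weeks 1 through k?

3 weeks

The precedence chain requires at least 2 distinct weeks.
With at most 2 per week and 5 tasks, at least 3 weeks are needed.
Scope can't be placed before week 3, so the schedule must run through at least week 3.
3 works (last occupied week: week 3): for example QA -> week 1; Audit -> week 2; Scope -> week 3; Draft -> week 3; Build -> week 2.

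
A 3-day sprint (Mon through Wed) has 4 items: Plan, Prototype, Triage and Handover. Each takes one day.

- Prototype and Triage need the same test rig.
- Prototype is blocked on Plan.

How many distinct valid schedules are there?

18

Splitting on Plan: it can be Mon (12), Tue (6). Listing each branch's schedules as (Prototype, Triage, Handover):
Plan=Mon: (Tue,Mon,Mon) (Tue,Mon,Tue) (Tue,Mon,Wed) (Tue,Wed,Mon) (Tue,Wed,Tue) (Tue,Wed,Wed) (Wed,Mon,Mon) (Wed,Mon,Tue) (Wed,Mon,Wed) (Wed,Tue,Mon) (Wed,Tue,Tue) (Wed,Tue,Wed) — 12.
Plan=Tue: (Wed,Mon,Mon) (Wed,Mon,Tue) (Wed,Mon,Wed) (Wed,Tue,Mon) (Wed,Tue,Tue) (Wed,Tue,Wed) — 6.
Summing: 12 + 6 = 18.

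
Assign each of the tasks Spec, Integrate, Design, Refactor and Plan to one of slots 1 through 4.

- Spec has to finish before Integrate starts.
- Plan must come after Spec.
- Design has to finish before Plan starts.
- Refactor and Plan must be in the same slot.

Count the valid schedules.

Splitting on Spec: it can be 1 (18), 2 (10), 3 (3). Listing each branch's schedules as (Integrate, Design, Refactor, Plan):
Spec=1: (2,1,2,2) (2,1,3,3) (2,1,4,4) (2,2,3,3) (2,2,4,4) (2,3,4,4) (3,1,2,2) (3,1,3,3) (3,1,4,4) (3,2,3,3) (3,2,4,4) (3,3,4,4) (4,1,2,2) (4,1,3,3) (4,1,4,4) (4,2,3,3) (4,2,4,4) (4,3,4,4) — 18.
Spec=2: (3,1,3,3) (3,1,4,4) (3,2,3,3) (3,2,4,4) (3,3,4,4) (4,1,3,3) (4,1,4,4) (4,2,3,3) (4,2,4,4) (4,3,4,4) — 10.
Spec=3: (4,1,4,4) (4,2,4,4) (4,3,4,4) — 3.
Summing: 18 + 10 + 3 = 31.

31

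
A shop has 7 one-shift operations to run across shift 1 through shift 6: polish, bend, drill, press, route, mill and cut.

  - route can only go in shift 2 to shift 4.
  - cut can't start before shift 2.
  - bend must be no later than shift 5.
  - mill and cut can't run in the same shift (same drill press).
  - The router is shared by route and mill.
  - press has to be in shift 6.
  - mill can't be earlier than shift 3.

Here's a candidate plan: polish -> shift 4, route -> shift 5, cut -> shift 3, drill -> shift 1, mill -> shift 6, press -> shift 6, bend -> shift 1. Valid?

No. route can only go in shift 2 to shift 4 is not satisfied.

press has to be in shift 6 — holds.
mill and cut can't run in the same shift (same drill press) — holds.
The router is shared by route and mill — holds.
mill can't be earlier than shift 3 — holds.
bend must be no later than shift 5 — holds.
route can only go in shift 2 to shift 4 — violated.
cut can't start before shift 2 — holds.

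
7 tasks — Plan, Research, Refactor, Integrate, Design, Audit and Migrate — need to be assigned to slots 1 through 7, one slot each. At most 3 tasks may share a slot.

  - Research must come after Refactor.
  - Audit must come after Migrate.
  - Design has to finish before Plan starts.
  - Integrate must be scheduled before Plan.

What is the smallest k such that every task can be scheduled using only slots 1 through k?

The precedence chain requires at least 2 distinct slots.
With at most 3 per slot and 7 tasks, at least 3 slots are needed.
3 works (last occupied slot: 3): for example Refactor -> 1; Plan -> 2; Integrate -> 1; Audit -> 3; Research -> 2; Migrate -> 2; Design -> 1.

3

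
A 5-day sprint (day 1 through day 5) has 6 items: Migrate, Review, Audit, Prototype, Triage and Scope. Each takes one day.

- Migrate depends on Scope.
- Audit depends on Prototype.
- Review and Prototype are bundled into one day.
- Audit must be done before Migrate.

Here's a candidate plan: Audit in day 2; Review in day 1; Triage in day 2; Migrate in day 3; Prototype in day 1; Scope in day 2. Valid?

Migrate depends on Scope — holds.
Review and Prototype are bundled into one day — holds.
Audit depends on Prototype — holds.
Audit must be done before Migrate — holds.

Yes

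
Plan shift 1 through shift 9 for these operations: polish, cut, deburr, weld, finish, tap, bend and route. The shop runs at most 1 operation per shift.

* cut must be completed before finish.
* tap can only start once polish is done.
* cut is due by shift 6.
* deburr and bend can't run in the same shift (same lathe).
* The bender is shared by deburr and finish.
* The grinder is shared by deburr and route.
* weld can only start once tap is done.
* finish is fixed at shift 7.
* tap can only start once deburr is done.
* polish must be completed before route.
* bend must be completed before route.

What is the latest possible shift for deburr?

Downstream work caps deburr at shift 7.
deburr at shift 6 is achievable: weld -> shift 9, cut -> shift 1, polish -> shift 2, tap -> shift 8, finish -> shift 7, deburr -> shift 6, route -> shift 4, bend -> shift 3.
Nothing later works — the conflict and capacity constraints rule out every shift after shift 6.

shift 6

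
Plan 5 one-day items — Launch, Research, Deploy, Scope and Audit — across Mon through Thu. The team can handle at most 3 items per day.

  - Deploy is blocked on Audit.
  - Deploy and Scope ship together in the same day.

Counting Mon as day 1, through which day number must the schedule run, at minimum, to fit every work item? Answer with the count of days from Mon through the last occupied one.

The precedence chain requires at least 2 distinct days.
With at most 3 per day and 5 work items, at least 2 days are needed.
2 works (last occupied day: Tue): for example Scope -> Tue; Research -> Mon; Audit -> Mon; Launch -> Mon; Deploy -> Tue.

2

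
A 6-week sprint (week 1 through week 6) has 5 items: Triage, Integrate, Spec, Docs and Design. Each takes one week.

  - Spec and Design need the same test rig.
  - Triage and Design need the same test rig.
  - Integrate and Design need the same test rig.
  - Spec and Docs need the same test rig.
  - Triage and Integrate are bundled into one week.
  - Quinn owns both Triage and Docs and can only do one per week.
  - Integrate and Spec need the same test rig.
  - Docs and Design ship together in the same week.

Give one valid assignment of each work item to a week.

Integrate -> week 1; Spec -> week 2; Design -> week 3; Triage -> week 1; Docs -> week 3

Checking: Integrate(week 1) != Spec(week 2); Triage(week 1) != Design(week 3); Spec(week 2) != Design(week 3); Integrate(week 1) != Design(week 3); Triage(week 1) != Docs(week 3); Spec(week 2) != Docs(week 3); Triage = Integrate = week 1; Docs = Design = week 3.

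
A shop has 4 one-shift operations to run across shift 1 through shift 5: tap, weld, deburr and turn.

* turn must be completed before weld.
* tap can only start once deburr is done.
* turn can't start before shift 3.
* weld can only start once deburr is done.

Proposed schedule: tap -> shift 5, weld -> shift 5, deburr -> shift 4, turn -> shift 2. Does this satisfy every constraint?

turn can't start before shift 3 — violated.
tap can only start once deburr is done — holds.
turn must be completed before weld — holds.
weld can only start once deburr is done — holds.

No. turn can't start before shift 3 is not satisfied.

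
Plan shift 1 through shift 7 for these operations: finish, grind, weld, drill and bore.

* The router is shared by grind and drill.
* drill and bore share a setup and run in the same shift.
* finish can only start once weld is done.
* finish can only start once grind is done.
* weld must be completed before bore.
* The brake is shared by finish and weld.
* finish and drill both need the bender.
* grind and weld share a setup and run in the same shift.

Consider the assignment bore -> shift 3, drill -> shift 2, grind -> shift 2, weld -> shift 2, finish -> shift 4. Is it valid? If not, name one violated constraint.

The router is shared by grind and drill — violated.
finish can only start once weld is done — holds.
finish can only start once grind is done — holds.
finish and drill both need the bender — holds.
grind and weld share a setup and run in the same shift — holds.
weld must be completed before bore — holds.
The brake is shared by finish and weld — holds.
drill and bore share a setup and run in the same shift — violated.

No — it violates: The router is shared by grind and drill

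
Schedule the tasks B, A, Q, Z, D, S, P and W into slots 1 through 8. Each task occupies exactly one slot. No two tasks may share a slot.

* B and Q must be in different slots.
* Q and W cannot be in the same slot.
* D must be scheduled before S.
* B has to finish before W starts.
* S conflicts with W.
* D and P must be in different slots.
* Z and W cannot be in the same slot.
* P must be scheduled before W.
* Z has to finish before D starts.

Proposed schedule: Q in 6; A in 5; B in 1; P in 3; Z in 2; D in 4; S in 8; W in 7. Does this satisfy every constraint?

Yes

No two tasks may share a slot — holds.
B and Q must be in different slots — holds.
D must be scheduled before S — holds.
P must be scheduled before W — holds.
Z and W cannot be in the same slot — holds.
B has to finish before W starts — holds.
Z has to finish before D starts — holds.
S conflicts with W — holds.
D and P must be in different slots — holds.
Q and W cannot be in the same slot — holds.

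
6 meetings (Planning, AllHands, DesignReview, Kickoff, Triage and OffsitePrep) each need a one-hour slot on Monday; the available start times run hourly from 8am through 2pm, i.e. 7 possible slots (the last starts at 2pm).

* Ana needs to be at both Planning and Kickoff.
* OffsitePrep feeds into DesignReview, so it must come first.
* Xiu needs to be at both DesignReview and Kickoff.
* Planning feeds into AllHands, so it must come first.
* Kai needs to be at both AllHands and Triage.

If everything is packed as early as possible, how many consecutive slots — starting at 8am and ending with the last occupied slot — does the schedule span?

3 slots

The precedence chain requires at least 2 distinct slots.
Could 2 slots be enough, i.e. nothing placed later than 9am? No: DesignReview must come after OffsitePrep (at 8am or later) → {9am}; AllHands must come after Planning (at 8am or later) → {9am}; Planning must come before AllHands (at 9am or earlier) → {8am}; Kickoff can't share with DesignReview (9am) → {8am}; Kickoff can't share with Planning (8am) → nothing is left.
So 2 slots is not enough.
3 works (last occupied slot: 10am): for example Triage -> 8am; Kickoff -> 10am; DesignReview -> 9am; OffsitePrep -> 8am; Planning -> 8am; AllHands -> 9am.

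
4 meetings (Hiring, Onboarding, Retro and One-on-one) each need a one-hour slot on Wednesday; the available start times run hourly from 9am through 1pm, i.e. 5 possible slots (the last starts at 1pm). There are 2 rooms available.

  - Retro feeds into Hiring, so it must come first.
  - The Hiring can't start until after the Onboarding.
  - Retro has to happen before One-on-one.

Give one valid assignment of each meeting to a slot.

One-on-one in 10am, Onboarding in 9am, Hiring in 10am, Retro in 9am

Checking: Retro(9am) before Hiring(10am); Retro(9am) before One-on-one(10am); Onboarding(9am) before Hiring(10am); max 2 per slot (cap 2).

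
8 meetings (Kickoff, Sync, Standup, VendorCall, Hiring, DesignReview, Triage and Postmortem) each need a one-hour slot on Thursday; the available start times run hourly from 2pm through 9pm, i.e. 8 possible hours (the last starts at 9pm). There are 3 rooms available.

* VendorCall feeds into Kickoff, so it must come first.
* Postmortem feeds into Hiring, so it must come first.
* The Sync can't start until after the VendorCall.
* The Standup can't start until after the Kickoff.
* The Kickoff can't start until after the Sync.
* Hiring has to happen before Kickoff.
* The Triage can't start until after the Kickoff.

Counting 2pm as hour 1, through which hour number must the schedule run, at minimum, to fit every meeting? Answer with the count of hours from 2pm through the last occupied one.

4 hours

The precedence chain requires at least 4 distinct hours.
With at most 3 per hour and 8 meetings, at least 3 hours are needed.
4 works (last occupied hour: 5pm): for example VendorCall in 2pm, Triage in 5pm, Standup in 5pm, Sync in 3pm, Kickoff in 4pm, Postmortem in 2pm, Hiring in 3pm, DesignReview in 2pm.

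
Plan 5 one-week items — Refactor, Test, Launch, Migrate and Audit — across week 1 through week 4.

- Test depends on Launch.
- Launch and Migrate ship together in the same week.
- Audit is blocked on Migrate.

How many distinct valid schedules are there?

56

Splitting on Refactor: it can be week 1 (14), week 2 (14), week 3 (14), week 4 (14). Listing each branch's schedules as (Test, Launch, Migrate, Audit) by week number:
Refactor=week 1: (2,1,1,2) (2,1,1,3) (2,1,1,4) (3,1,1,2) (3,1,1,3) (3,1,1,4) (3,2,2,3) (3,2,2,4) (4,1,1,2) (4,1,1,3) (4,1,1,4) (4,2,2,3) (4,2,2,4) (4,3,3,4) — 14.
Refactor=week 2: (2,1,1,2) (2,1,1,3) (2,1,1,4) (3,1,1,2) (3,1,1,3) (3,1,1,4) (3,2,2,3) (3,2,2,4) (4,1,1,2) (4,1,1,3) (4,1,1,4) (4,2,2,3) (4,2,2,4) (4,3,3,4) — 14.
Refactor=week 3: (2,1,1,2) (2,1,1,3) (2,1,1,4) (3,1,1,2) (3,1,1,3) (3,1,1,4) (3,2,2,3) (3,2,2,4) (4,1,1,2) (4,1,1,3) (4,1,1,4) (4,2,2,3) (4,2,2,4) (4,3,3,4) — 14.
Refactor=week 4: (2,1,1,2) (2,1,1,3) (2,1,1,4) (3,1,1,2) (3,1,1,3) (3,1,1,4) (3,2,2,3) (3,2,2,4) (4,1,1,2) (4,1,1,3) (4,1,1,4) (4,2,2,3) (4,2,2,4) (4,3,3,4) — 14.
Summing: 14 + 14 + 14 + 14 = 56.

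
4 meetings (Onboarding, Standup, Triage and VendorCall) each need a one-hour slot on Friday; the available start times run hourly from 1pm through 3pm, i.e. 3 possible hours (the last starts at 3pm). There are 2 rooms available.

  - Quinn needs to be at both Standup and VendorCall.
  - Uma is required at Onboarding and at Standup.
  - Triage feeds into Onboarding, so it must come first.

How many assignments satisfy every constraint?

Splitting on Onboarding: it can be 2pm (4), 3pm (8). Listing each branch's schedules as (Standup, Triage, VendorCall):
Onboarding=2pm: (1pm,1pm,2pm) (1pm,1pm,3pm) (3pm,1pm,1pm) (3pm,1pm,2pm) — 4.
Onboarding=3pm: (1pm,1pm,2pm) (1pm,1pm,3pm) (1pm,2pm,2pm) (1pm,2pm,3pm) (2pm,1pm,1pm) (2pm,1pm,3pm) (2pm,2pm,1pm) (2pm,2pm,3pm) — 8.
Summing: 4 + 8 = 12.

12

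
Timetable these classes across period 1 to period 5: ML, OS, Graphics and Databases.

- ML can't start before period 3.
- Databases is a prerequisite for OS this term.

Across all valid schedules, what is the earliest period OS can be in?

Precedence pushes OS to at least period 2.
OS at period 2 is achievable: Databases in period 1, ML in period 3, OS in period 2, Graphics in period 1.

period 2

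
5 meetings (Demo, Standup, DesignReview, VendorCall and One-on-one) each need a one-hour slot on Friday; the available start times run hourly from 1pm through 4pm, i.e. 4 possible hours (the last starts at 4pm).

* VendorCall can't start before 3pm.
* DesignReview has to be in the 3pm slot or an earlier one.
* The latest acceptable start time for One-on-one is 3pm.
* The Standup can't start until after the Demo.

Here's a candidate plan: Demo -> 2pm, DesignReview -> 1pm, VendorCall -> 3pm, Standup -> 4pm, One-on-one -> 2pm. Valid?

Valid

VendorCall can't start before 3pm — holds.
The Standup can't start until after the Demo — holds.
DesignReview has to be in the 3pm slot or an earlier one — holds.
The latest acceptable start time for One-on-one is 3pm — holds.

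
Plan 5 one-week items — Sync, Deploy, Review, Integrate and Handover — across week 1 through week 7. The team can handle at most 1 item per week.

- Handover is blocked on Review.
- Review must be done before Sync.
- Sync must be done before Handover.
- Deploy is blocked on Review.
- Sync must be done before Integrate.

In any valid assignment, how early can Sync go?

Precedence pushes Sync to at least week 2; downstream work caps Sync at week 6.
Sync at week 2 is achievable: Deploy in week 4, Handover in week 3, Integrate in week 5, Sync in week 2, Review in week 1.

week 2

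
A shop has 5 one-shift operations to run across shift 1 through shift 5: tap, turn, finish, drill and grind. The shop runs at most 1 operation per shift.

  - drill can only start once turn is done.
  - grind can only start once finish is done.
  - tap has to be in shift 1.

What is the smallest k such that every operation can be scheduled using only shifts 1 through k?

The precedence chain requires at least 2 distinct shifts.
With at most 1 per shift and 5 operations, at least 5 shifts are needed.
5 works (last occupied shift: shift 5): for example turn=shift 2; drill=shift 4; grind=shift 5; tap=shift 1; finish=shift 3.

5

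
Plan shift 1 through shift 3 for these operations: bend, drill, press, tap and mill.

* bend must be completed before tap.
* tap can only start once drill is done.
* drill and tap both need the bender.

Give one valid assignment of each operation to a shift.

bend in shift 1; mill in shift 1; drill in shift 1; tap in shift 2; press in shift 1

Checking: bend(shift 1) before tap(shift 2); drill(shift 1) before tap(shift 2); drill(shift 1) != tap(shift 2).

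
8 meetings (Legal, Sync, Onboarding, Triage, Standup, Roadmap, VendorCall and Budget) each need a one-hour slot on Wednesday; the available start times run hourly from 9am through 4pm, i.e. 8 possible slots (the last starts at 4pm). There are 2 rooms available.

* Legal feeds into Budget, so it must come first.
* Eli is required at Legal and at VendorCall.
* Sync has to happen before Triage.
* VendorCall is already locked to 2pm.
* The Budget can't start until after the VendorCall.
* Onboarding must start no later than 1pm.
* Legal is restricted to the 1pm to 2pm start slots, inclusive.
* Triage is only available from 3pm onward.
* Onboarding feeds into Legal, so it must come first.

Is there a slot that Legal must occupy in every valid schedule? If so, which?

1pm

Legal's window is 1pm–2pm.
VendorCall is fixed at 2pm, and Legal can't share a slot with VendorCall.
So Legal must be 1pm.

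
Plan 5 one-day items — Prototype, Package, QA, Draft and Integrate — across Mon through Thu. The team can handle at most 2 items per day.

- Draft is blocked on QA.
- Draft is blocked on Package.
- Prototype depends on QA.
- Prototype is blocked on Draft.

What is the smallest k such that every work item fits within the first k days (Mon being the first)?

3 days

The precedence chain requires at least 3 distinct days.
With at most 2 per day and 5 work items, at least 3 days are needed.
3 works (last occupied day: Wed): for example Draft -> Tue, QA -> Mon, Package -> Mon, Prototype -> Wed, Integrate -> Tue.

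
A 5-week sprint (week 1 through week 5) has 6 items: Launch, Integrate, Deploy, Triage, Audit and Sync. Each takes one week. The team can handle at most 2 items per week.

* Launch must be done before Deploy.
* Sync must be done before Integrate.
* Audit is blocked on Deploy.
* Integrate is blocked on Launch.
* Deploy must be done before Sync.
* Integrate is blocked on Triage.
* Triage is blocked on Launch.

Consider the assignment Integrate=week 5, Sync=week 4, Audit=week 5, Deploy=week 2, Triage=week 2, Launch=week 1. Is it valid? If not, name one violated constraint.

Deploy must be done before Sync — holds.
Triage is blocked on Launch — holds.
Integrate is blocked on Triage — holds.
Audit is blocked on Deploy — holds.
The team can handle at most 2 items per week — holds.
Sync must be done before Integrate — holds.
Integrate is blocked on Launch — holds.
Launch must be done before Deploy — holds.

Yes, all constraints hold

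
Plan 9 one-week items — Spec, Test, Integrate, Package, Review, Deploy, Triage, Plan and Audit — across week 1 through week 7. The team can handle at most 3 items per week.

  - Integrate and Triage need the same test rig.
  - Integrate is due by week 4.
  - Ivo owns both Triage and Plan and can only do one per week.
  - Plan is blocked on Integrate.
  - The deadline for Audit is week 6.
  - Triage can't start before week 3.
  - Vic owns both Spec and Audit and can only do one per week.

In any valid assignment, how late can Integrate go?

week 4

Integrate's own window allows nothing later than week 4.
Integrate at week 4 is achievable: Audit=week 1, Test=week 1, Plan=week 5, Spec=week 2, Deploy=week 2, Integrate=week 4, Package=week 1, Review=week 2, Triage=week 3.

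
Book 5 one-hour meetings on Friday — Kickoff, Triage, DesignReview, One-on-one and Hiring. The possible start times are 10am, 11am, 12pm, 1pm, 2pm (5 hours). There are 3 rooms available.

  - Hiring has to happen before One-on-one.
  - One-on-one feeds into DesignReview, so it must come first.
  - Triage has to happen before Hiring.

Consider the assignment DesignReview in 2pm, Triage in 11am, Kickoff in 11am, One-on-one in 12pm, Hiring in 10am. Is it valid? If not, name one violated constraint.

No — it violates: Triage has to happen before Hiring

There are 3 rooms available — holds.
One-on-one feeds into DesignReview, so it must come first — holds.
Hiring has to happen before One-on-one — holds.
Triage has to happen before Hiring — violated.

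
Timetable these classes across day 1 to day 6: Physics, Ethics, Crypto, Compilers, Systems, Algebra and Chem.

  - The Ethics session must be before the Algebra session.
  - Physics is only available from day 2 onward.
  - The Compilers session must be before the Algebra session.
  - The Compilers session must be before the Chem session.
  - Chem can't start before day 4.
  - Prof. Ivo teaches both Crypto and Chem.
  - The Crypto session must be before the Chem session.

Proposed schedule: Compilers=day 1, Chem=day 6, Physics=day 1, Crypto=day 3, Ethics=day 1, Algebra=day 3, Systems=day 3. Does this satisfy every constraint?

No — it violates: Physics is only available from day 2 onward

Prof. Ivo teaches both Crypto and Chem — holds.
The Ethics session must be before the Algebra session — holds.
Chem can't start before day 4 — holds.
Physics is only available from day 2 onward — violated.
The Compilers session must be before the Chem session — holds.
The Crypto session must be before the Chem session — holds.
The Compilers session must be before the Algebra session — holds.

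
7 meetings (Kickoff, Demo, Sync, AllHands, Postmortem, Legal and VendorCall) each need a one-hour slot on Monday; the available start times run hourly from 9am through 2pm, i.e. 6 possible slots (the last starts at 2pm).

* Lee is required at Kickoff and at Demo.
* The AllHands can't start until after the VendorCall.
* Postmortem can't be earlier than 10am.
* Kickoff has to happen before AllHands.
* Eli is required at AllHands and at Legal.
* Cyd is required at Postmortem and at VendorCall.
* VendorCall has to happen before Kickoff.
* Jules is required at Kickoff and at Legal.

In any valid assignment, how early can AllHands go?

11am

Precedence pushes AllHands to at least 11am.
AllHands at 11am is achievable: Demo=9am; Kickoff=10am; AllHands=11am; Postmortem=10am; Legal=9am; Sync=9am; VendorCall=9am.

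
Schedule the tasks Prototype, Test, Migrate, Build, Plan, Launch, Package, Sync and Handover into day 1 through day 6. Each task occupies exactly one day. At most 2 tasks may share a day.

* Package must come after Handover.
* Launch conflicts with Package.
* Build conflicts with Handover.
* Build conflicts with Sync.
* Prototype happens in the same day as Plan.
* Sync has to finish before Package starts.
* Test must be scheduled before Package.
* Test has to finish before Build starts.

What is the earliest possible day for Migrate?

day 1

Migrate at day 1 is achievable: Handover=day 2; Test=day 1; Prototype=day 4; Sync=day 2; Build=day 3; Plan=day 4; Package=day 3; Migrate=day 1; Launch=day 5.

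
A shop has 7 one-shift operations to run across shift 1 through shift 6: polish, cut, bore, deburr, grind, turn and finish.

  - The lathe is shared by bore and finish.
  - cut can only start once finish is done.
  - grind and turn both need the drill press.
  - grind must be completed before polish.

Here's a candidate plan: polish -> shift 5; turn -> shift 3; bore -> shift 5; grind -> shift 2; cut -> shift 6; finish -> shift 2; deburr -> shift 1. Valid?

The lathe is shared by bore and finish — holds.
cut can only start once finish is done — holds.
grind and turn both need the drill press — holds.
grind must be completed before polish — holds.

Valid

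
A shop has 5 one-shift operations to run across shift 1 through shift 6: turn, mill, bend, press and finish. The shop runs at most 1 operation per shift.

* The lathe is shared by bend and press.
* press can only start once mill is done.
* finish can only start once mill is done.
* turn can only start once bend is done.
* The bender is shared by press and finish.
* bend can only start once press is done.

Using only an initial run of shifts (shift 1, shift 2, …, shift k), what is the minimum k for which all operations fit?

The precedence chain requires at least 4 distinct shifts.
With at most 1 per shift and 5 operations, at least 5 shifts are needed.
5 works (last occupied shift: shift 5): for example turn in shift 4; finish in shift 5; mill in shift 1; bend in shift 3; press in shift 2.

5 shifts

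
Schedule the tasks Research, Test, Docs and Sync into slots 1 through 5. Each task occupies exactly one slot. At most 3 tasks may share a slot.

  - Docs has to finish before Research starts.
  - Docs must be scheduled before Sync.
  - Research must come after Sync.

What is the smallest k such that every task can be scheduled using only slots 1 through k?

3

The precedence chain requires at least 3 distinct slots.
With at most 3 per slot and 4 tasks, at least 2 slots are needed.
3 works (last occupied slot: 3): for example Research=3, Docs=1, Sync=2, Test=1.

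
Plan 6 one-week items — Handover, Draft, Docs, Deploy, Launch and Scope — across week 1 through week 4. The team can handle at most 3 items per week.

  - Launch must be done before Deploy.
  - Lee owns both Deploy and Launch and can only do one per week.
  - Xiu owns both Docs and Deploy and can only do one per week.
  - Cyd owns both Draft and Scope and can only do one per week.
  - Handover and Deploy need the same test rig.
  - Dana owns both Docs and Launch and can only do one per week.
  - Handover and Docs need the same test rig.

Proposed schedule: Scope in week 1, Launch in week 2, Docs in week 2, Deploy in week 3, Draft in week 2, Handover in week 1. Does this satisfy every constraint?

Invalid. Dana owns both Docs and Launch and can only do one per week.

Handover and Docs need the same test rig — holds.
Cyd owns both Draft and Scope and can only do one per week — holds.
The team can handle at most 3 items per week — holds.
Xiu owns both Docs and Deploy and can only do one per week — holds.
Handover and Deploy need the same test rig — holds.
Dana owns both Docs and Launch and can only do one per week — violated.
Launch must be done before Deploy — holds.
Lee owns both Deploy and Launch and can only do one per week — holds.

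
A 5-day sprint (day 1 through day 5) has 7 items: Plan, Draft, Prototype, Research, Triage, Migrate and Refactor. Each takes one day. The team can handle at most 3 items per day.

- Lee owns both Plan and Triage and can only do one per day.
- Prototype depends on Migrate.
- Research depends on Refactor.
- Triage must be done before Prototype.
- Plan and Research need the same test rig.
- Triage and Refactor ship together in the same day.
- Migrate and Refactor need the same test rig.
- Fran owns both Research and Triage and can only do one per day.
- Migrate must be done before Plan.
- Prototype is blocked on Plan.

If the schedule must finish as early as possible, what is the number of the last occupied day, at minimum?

The precedence chain requires at least 3 distinct days.
With at most 3 per day and 7 work items, at least 3 days are needed.
Could 3 days be enough, i.e. nothing placed later than day 3? No: Research must come after Refactor (at day 1 or later) → {day 2, day 3}; Refactor must come before Research (at day 3 or earlier) → {day 1, day 2}; Prototype must come after Plan (at day 1 or later) → {day 2, day 3}; Plan must come before Prototype (at day 3 or earlier) → {day 1, day 2}; Triage must come before Prototype (at day 3 or earlier) → {day 1, day 2}; Migrate must come before Prototype (at day 3 or earlier) → {day 1, day 2}; Plan must come after Migrate (at day 1 or later) → {day 2}; Migrate must come before Plan (at day 2 or earlier) → {day 1}; Refactor can't share with Migrate (day 1) → {day 2}; Triage can't share with Plan (day 2) → {day 1}; Triage must be in the same day as Refactor (in {day 2}) → nothing is left.
So 3 days is not enough.
4 works (last occupied day: day 4): for example Migrate in day 1, Refactor in day 3, Draft in day 1, Plan in day 2, Triage in day 3, Prototype in day 4, Research in day 4.

4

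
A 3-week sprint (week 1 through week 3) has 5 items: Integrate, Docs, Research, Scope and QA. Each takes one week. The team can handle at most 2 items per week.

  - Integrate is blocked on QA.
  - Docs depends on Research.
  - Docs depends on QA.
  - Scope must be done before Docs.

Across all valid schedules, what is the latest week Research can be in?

week 2

Downstream work caps Research at week 2.
Research at week 2 is achievable: Research in week 2; Docs in week 3; Scope in week 1; Integrate in week 2; QA in week 1.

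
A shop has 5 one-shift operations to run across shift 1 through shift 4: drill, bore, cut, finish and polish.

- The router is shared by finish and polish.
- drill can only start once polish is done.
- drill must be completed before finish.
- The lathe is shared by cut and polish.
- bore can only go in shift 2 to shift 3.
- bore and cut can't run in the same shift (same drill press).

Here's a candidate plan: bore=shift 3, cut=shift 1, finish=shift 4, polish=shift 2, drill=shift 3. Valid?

bore and cut can't run in the same shift (same drill press) — holds.
bore can only go in shift 2 to shift 3 — holds.
drill must be completed before finish — holds.
The lathe is shared by cut and polish — holds.
The router is shared by finish and polish — holds.
drill can only start once polish is done — holds.

Yes, all constraints hold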